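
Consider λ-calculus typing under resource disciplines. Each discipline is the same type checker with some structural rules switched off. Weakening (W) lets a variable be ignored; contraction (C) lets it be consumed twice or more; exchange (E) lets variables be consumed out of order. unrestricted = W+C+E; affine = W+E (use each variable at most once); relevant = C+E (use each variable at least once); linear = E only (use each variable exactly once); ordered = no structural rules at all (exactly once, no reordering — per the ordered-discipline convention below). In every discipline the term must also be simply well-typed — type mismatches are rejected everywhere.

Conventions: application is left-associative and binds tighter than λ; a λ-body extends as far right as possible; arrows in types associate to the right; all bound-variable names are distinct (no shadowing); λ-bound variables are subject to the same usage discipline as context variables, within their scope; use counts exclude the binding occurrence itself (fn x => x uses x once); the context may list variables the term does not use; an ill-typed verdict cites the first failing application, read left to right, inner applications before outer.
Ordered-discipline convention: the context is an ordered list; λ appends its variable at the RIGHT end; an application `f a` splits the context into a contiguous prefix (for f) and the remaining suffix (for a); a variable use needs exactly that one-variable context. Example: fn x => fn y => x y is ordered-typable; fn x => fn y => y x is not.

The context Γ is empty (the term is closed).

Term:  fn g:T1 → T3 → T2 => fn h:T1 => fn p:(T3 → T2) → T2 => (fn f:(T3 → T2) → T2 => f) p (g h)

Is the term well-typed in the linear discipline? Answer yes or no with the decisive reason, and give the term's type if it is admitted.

yes — single use per variable (g, h, p, f); term : (T1 → T3 → T2) → T1 → ((T3 → T2) → T2) → T2
counts: g (bound) ×1; h (bound) ×1; p (bound) ×1; f (bound) ×1
left-to-right use order: f, p, g, h
typing: ✓ — (T1 → T3 → T2) → T1 → ((T3 → T2) → T2) → T2
per-discipline verdicts: ordered ✗, linear ✓, affine ✓, relevant ✓, unrestricted ✓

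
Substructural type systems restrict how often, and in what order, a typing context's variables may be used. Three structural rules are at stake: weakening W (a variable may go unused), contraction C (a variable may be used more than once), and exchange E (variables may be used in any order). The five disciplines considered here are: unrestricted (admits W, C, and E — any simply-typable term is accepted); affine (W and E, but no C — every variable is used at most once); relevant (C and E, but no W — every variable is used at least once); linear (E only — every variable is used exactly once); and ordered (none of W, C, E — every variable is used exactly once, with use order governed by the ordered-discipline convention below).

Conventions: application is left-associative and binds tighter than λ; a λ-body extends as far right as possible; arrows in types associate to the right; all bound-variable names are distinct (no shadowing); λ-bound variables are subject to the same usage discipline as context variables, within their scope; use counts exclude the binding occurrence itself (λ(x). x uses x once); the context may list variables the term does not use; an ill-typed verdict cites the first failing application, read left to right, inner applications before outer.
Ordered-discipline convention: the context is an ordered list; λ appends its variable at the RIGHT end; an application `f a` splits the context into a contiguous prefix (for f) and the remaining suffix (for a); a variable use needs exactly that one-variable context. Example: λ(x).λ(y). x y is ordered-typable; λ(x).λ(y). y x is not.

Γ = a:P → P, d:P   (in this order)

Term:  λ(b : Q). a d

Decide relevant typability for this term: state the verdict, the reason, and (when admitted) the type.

no — unused: b — weakening required
counts: a ×1; d ×1; b (λ-bound) ×0
uses in reading order: a, d
typing: well-typed at Q → P
per-discipline verdicts: ordered ✗, linear ✗, affine ✓, relevant ✗, unrestricted ✓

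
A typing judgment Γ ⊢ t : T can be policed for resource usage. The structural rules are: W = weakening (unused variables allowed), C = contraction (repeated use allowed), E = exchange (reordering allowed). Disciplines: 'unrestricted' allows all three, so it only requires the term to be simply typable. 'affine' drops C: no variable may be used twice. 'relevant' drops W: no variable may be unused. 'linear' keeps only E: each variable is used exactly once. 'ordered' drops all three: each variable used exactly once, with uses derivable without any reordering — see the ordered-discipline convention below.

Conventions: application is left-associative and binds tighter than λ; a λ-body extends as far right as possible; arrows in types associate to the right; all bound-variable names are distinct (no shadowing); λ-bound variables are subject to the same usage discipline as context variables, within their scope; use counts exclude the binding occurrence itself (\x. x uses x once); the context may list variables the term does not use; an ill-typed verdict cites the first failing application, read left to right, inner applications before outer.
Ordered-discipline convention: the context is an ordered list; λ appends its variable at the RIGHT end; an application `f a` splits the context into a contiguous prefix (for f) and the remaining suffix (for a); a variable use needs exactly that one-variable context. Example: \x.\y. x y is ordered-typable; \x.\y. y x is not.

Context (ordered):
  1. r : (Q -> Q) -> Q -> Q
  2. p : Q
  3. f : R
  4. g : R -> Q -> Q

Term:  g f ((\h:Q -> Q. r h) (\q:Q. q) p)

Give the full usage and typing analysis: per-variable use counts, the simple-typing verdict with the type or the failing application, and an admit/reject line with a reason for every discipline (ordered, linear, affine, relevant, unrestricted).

use counts: r=1, p=1, f=1, g=1, h (λ-bound)=1, q (λ-bound)=1
uses in reading order: g, f, r, h, q, p
typing: the term checks, with type Q
ordered: ✗, no contiguous prefix/suffix split fits g, f, r, h, q, p
linear: ✓, exactly-once usage across r, p, f, g, h, q
affine: ✓, no duplicate uses among r, p, f, g, h, q
relevant: ✓, r, p, f, g, h, q: all used, weakening unneeded
unrestricted: ✓, typability at Q is all that's needed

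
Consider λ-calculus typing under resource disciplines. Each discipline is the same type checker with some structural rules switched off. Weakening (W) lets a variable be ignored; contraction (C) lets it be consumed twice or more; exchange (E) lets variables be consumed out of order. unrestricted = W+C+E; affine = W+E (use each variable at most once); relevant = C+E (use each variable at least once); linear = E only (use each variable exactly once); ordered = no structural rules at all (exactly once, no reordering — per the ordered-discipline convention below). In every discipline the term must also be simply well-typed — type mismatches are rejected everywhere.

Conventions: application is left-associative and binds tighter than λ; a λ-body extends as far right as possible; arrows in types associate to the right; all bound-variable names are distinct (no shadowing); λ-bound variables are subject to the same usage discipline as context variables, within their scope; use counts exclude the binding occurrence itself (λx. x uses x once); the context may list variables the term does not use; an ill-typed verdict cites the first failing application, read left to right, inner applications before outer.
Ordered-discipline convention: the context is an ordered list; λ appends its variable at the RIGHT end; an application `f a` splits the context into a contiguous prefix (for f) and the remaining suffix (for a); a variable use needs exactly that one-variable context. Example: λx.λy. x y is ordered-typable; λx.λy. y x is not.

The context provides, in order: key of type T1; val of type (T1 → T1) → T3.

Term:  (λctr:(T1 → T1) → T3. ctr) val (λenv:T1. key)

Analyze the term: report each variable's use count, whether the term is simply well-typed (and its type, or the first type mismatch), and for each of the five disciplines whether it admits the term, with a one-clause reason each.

usage: key ×1, val ×1, ctr [bound] ×1, env [bound] ×0
uses in reading order: ctr, val, key
typing: the term checks, with type T3
ordered ✗ (env never used (weakening))
linear ✗ (env never used (weakening))
affine ✓ (no duplicate uses among key, val, ctr, env)
relevant ✗ (env never used (weakening))
unrestricted ✓ (type-checks (T3) and nothing is barred)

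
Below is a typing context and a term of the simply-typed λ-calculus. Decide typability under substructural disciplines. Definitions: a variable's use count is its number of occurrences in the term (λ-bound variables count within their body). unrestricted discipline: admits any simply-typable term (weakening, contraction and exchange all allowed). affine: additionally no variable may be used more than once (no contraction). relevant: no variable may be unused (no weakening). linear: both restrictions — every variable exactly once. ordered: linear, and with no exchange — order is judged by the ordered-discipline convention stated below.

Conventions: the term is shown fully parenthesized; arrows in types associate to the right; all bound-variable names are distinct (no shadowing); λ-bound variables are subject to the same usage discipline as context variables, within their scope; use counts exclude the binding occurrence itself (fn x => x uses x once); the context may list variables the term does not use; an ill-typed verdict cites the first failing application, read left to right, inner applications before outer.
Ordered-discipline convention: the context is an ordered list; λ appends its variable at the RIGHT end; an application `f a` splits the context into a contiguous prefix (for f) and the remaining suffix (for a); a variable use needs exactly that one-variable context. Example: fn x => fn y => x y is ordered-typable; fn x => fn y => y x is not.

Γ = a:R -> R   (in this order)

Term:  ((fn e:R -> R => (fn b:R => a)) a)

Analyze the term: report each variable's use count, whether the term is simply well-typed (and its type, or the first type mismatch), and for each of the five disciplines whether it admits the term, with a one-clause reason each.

counts: a=2; e (λ-bound)=0; b (λ-bound)=0
order of uses: a, a
typing: well-typed — term : R -> R -> R
ordered: ✗ — repeated use of a ×2; e, b left unused
linear: ✗ — repeated use of a ×2; e, b left unused
affine: ✗ — repeated use of a ×2
relevant: ✗ — e, b left unused
unrestricted: ✓ — well-typed at R -> R -> R; no restrictions here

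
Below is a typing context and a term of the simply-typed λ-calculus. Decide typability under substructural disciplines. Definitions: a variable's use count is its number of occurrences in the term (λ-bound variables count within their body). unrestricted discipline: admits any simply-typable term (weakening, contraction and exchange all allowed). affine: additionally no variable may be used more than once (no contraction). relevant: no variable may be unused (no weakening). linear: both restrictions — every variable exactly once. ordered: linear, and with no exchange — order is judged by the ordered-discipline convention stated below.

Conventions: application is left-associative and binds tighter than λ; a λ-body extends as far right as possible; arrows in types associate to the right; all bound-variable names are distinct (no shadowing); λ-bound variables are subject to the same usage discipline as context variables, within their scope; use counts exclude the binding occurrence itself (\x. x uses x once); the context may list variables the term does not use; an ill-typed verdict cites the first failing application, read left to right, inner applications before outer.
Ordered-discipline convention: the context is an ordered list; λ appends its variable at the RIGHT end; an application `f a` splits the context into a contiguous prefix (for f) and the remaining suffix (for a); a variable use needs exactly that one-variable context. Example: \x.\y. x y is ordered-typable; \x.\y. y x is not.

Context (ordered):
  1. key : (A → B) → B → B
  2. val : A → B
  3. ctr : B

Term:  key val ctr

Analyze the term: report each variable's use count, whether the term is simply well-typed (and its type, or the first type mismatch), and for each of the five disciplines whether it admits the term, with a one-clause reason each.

usage: key: 1×, val: 1×, ctr: 1×
uses in reading order: key, val, ctr
typing: well-typed — term : B
ordered ✓ (key, val, ctr once each; derivable with no W/C/E)
linear ✓ (single use per variable (key, val, ctr))
affine ✓ (none of key, val, ctr used more than once)
relevant ✓ (none of key, val, ctr goes unused)
unrestricted ✓ (typability at B is all that's needed)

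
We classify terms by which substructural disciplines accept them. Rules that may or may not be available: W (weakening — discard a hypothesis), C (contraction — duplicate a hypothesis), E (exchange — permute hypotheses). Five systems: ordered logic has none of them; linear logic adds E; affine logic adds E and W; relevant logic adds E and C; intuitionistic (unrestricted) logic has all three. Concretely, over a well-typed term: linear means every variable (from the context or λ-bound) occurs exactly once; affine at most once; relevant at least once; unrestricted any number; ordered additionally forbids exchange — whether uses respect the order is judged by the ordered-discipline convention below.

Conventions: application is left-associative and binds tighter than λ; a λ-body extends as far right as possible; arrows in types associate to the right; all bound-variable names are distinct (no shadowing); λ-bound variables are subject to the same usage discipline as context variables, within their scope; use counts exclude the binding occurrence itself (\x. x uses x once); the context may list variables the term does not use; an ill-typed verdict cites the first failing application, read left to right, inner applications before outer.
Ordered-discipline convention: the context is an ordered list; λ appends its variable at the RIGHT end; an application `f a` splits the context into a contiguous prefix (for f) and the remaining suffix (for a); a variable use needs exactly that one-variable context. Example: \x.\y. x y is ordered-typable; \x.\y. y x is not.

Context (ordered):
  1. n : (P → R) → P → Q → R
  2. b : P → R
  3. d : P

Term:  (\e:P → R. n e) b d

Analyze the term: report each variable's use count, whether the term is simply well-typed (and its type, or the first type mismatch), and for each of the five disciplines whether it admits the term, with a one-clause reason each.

usage: n: 1×, b: 1×, d: 1×, e (bound): 1×
left-to-right use order: n, e, b, d
typing: the term checks, with type Q → R
ordered: ✓, n, b, d, e once each; derivable with no W/C/E
linear: ✓, each of n, b, d, e used exactly once
affine: ✓, n, b, d, e: no repeats, contraction unneeded
relevant: ✓, none of n, b, d, e goes unused
unrestricted: ✓, well-typed at Q → R; no restrictions here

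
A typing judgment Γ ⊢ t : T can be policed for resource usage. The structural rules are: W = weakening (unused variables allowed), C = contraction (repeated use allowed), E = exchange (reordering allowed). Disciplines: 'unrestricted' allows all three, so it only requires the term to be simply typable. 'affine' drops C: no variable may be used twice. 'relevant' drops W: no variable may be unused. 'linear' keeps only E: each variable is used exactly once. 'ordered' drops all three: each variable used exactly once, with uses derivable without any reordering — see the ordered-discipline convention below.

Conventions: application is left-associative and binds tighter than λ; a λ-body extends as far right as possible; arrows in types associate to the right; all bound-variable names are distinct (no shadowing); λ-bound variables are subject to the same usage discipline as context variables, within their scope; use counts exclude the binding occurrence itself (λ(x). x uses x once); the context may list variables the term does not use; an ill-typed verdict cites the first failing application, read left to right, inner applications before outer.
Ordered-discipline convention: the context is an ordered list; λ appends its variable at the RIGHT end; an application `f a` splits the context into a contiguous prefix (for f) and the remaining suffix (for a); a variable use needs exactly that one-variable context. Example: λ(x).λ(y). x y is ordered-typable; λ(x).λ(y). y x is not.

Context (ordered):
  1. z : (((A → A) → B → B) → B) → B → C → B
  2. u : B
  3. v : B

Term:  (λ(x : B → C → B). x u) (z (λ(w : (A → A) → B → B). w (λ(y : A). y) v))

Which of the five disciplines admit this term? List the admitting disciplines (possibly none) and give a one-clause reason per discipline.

admitted in: linear, affine, relevant, unrestricted
counts: z: 1; u: 1; v: 1; x (bound): 1; w (bound): 1; y (bound): 1
use order (left to right): x, u, z, w, y, v
typing: well-typed — term : C → B
ordered ✗ (use order x, u, z, w, y, v needs exchange)
linear ✓ (single use per variable (z, u, v, x, w, y))
affine ✓ (z, u, v, x, w, y: no repeats, contraction unneeded)
relevant ✓ (none of z, u, v, x, w, y goes unused)
unrestricted ✓ (well-typed at C → B; no restrictions here)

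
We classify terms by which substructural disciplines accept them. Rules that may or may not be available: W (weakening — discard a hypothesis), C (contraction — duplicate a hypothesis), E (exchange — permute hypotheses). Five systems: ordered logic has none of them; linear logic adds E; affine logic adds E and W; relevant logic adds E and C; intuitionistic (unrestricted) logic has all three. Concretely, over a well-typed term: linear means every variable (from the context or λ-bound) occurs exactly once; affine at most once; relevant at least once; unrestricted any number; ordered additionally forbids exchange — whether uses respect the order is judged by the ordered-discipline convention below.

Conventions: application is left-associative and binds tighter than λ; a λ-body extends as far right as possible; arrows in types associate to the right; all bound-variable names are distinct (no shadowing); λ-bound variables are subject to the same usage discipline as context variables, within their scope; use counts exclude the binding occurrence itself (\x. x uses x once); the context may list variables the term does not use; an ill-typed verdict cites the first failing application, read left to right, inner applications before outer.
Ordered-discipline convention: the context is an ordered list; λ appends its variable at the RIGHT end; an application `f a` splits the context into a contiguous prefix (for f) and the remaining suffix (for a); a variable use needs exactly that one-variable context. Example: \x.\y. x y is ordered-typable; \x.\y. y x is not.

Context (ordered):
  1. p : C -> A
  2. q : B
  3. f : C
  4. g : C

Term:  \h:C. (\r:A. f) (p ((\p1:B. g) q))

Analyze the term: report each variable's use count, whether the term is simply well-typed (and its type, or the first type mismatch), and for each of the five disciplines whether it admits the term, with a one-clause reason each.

usage: p=1, q=1, f=1, g=1, h (λ-bound)=0, r (λ-bound)=0, p1 (λ-bound)=0
uses in reading order: f, p, g, q
typing: well-typed — term : C -> C
ordered ✗ (h, r, p1 left unused)
linear ✗ (h, r, p1 left unused)
affine ✓ (at most one use each (p, q, f, g, h, r, p1))
relevant ✗ (h, r, p1 left unused)
unrestricted ✓ (type-checks (C -> C) and nothing is barred)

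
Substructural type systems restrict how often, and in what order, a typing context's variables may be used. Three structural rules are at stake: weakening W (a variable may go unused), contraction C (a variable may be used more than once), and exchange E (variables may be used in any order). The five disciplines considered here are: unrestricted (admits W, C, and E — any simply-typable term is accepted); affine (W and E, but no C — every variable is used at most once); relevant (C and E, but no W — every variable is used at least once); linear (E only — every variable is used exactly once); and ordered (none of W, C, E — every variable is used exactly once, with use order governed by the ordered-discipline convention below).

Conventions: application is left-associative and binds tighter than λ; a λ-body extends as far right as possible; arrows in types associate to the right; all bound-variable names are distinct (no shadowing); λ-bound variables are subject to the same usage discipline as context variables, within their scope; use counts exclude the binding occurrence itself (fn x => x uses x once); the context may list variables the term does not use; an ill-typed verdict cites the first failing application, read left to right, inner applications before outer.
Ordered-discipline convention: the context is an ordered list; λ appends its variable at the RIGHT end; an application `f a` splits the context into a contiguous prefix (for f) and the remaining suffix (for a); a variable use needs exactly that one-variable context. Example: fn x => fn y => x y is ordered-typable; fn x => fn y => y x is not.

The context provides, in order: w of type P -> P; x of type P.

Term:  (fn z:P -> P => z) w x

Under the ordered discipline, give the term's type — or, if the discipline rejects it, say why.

term : P
variable uses: w: 1×; x: 1×; z (bound): 1×
order of uses: z, w, x
typing: ✓ — P
per-discipline verdicts: ordered ✓; linear ✓; affine ✓; relevant ✓; unrestricted ✓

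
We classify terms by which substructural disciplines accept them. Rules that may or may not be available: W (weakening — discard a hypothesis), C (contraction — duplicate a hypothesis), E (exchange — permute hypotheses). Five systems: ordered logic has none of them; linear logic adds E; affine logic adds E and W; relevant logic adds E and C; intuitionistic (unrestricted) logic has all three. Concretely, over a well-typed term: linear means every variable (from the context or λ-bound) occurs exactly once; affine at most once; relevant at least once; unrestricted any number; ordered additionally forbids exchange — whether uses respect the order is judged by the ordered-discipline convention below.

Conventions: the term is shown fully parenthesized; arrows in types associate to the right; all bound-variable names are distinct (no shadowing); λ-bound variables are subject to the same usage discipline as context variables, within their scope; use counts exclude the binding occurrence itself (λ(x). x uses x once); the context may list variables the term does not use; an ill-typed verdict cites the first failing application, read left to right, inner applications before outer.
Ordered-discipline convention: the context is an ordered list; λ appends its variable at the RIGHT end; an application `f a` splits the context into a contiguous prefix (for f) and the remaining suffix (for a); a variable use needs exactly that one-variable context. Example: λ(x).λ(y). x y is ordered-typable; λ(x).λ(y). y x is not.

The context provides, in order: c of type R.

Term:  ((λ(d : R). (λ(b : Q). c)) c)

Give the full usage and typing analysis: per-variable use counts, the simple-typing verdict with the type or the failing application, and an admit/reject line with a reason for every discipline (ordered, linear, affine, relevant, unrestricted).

use counts: c ×2, d (bound) ×0, b (bound) ×0
order of uses: c, c
typing: well-typed at Q -> R
ordered: ✗ — uses contraction: c ×2; d, b never used (weakening)
linear: ✗ — uses contraction: c ×2; d, b never used (weakening)
affine: ✗ — uses contraction: c ×2
relevant: ✗ — d, b never used (weakening)
unrestricted: ✓ — simply typable at Q -> R; W, C, E all held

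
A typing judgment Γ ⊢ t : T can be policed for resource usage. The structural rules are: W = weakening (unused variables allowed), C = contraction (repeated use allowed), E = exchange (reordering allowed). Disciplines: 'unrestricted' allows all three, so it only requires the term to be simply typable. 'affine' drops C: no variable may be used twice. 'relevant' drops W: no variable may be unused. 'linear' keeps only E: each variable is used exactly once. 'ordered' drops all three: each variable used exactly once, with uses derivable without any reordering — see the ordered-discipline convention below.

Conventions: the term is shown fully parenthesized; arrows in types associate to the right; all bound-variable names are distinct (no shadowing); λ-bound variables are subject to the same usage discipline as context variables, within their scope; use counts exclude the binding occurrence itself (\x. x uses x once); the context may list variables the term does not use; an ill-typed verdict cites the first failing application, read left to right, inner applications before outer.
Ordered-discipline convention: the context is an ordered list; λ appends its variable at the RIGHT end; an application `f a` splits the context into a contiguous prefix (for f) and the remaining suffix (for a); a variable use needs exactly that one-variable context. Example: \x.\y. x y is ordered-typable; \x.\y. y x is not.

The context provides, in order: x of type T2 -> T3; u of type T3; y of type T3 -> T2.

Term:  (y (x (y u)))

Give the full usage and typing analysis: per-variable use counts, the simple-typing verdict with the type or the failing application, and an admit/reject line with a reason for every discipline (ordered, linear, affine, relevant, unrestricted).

counts: x: 1×; u: 1×; y: 2×
order of uses: y, x, y, u
typing: the term checks, with type T2
ordered ✗ (uses contraction: y ×2)
linear ✗ (uses contraction: y ×2)
affine ✗ (uses contraction: y ×2)
relevant ✓ (x, u, y: all used, weakening unneeded)
unrestricted ✓ (simply typable at T2; W, C, E all held)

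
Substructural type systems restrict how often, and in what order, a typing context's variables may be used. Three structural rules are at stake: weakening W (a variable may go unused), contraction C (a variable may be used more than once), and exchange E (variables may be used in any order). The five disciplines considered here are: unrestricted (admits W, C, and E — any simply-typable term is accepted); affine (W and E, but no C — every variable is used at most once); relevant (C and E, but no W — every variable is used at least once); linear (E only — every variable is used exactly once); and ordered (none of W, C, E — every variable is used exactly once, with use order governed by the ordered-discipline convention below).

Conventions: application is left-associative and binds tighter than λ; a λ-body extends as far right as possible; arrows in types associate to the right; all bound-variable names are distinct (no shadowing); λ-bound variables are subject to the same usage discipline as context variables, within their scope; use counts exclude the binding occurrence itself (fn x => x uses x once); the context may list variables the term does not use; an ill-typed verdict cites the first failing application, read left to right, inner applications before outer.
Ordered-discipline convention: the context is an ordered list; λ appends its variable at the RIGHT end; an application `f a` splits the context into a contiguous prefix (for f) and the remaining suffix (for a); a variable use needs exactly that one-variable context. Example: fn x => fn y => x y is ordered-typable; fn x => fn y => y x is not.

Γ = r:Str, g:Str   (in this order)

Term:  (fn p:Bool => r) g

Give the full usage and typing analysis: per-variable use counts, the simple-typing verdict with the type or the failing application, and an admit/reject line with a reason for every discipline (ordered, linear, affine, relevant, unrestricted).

use counts: r: 1, g: 1, p [bound]: 0
left-to-right use order: r, g
typing: ill-typed: argument of type Str where Bool is required
ordered: ✗ — a type mismatch blocks all five
linear: ✗ — the type mismatch rejects it
affine: ✗ — not simply typable
relevant: ✗ — fails simple typing
unrestricted: ✗ — a type mismatch blocks all five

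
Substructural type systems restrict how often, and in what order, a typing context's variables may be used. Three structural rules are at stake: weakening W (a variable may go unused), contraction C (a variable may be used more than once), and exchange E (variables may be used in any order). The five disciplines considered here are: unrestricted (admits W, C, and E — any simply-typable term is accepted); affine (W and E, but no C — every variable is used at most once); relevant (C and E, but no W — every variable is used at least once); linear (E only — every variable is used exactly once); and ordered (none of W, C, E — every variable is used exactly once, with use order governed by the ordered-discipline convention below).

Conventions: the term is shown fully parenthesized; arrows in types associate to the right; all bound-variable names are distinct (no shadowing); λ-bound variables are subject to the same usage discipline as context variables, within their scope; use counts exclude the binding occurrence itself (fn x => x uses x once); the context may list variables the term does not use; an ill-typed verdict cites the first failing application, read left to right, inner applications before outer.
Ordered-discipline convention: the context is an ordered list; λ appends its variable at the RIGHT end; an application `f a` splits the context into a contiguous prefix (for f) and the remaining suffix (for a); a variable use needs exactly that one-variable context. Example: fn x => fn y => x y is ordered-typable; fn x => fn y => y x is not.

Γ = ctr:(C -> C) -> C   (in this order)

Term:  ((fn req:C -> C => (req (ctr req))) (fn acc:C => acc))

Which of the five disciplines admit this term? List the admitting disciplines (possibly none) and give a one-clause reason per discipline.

admitted by: relevant, unrestricted
variable uses: ctr=1; req (λ-bound)=2; acc (λ-bound)=1
left-to-right use order: req, ctr, req, acc
typing: the term checks, with type C
ordered: ✗ — repeated use of req ×2
linear: ✗ — repeated use of req ×2
affine: ✗ — repeated use of req ×2
relevant: ✓ — every one of ctr, req, acc appears
unrestricted: ✓ — typability at C is all that's needed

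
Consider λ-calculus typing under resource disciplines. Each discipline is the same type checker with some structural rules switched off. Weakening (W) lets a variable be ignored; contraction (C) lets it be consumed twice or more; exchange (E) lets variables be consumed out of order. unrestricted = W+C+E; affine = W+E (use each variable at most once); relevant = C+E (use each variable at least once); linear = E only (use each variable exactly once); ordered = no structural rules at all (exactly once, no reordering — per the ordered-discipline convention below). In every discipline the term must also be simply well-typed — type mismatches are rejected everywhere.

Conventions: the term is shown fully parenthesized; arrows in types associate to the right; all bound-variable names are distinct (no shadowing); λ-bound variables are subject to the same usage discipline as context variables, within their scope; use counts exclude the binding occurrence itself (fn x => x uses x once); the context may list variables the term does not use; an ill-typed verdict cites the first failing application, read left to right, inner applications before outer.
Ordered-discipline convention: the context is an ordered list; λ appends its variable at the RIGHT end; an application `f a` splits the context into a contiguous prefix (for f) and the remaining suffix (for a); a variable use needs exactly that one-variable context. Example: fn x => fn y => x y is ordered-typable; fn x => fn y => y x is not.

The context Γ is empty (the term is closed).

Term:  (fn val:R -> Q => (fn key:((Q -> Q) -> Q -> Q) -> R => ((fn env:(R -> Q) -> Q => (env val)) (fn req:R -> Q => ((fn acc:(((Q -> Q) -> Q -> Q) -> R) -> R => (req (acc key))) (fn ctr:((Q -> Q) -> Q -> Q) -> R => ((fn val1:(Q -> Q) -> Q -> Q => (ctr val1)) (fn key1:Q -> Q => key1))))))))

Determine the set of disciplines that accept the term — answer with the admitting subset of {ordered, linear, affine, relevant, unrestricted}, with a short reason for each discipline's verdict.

admitting disciplines: linear, affine, relevant, unrestricted
counts: val (bound) ×1; key (bound) ×1; env (bound) ×1; req (bound) ×1; acc (bound) ×1; ctr (bound) ×1; val1 (bound) ×1; key1 (bound) ×1
left-to-right use order: env, val, req, acc, key, ctr, val1, key1
typing: well-typed at (R -> Q) -> (((Q -> Q) -> Q -> Q) -> R) -> Q
ordered: ✗, no contiguous prefix/suffix split fits env, val, req, acc, key, ctr, val1, key1
linear: ✓, single use per variable (val, key, env, req, acc, ctr, val1, key1)
affine: ✓, val, key, env, req, acc, ctr, val1, key1: no repeats, contraction unneeded
relevant: ✓, val, key, env, req, acc, ctr, val1, key1: all used, weakening unneeded
unrestricted: ✓, typability at (R -> Q) -> (((Q -> Q) -> Q -> Q) -> R) -> Q is all that's needed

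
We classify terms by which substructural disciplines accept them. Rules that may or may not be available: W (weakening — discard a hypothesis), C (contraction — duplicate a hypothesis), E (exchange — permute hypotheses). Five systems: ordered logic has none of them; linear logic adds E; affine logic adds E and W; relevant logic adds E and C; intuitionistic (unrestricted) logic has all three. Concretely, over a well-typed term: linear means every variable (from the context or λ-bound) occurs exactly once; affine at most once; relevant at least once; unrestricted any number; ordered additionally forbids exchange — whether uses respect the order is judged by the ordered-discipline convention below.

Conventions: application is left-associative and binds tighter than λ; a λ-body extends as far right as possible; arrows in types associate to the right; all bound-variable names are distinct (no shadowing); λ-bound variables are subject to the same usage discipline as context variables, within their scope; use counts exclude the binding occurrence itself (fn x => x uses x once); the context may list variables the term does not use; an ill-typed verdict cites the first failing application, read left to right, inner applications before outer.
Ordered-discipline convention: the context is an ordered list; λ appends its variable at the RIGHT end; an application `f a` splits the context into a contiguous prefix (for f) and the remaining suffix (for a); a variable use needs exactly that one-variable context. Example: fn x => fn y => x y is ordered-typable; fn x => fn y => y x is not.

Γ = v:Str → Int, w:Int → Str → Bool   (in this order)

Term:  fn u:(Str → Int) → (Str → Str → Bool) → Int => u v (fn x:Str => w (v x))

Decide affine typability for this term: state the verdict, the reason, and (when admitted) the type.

no — uses contraction: v ×2
usage: v: 2, w: 1, u [bound]: 1, x [bound]: 1
left-to-right use order: u, v, w, v, x
typing: the term checks, with type ((Str → Int) → (Str → Str → Bool) → Int) → Int
per-discipline verdicts: ordered ✗; linear ✗; affine ✗; relevant ✓; unrestricted ✓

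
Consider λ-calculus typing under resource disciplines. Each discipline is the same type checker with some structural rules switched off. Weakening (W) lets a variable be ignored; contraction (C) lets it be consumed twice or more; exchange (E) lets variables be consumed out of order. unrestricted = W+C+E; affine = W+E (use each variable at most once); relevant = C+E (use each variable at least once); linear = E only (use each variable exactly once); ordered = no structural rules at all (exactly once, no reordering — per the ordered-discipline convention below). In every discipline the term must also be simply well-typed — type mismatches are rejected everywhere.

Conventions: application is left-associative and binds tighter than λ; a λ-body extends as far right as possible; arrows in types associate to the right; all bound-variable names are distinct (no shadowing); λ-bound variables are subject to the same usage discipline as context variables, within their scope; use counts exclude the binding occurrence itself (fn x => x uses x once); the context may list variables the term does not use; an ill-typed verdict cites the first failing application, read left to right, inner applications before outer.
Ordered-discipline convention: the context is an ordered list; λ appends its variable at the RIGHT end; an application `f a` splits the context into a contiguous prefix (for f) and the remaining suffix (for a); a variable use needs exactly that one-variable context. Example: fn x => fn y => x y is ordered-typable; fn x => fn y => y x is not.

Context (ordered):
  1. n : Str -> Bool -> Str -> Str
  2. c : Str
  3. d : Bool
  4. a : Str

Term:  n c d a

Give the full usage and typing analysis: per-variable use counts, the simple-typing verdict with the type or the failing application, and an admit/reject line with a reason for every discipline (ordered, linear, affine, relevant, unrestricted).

usage: n: 1×, c: 1×, d: 1×, a: 1×
uses in reading order: n, c, d, a
typing: the term checks, with type Str
ordered: ✓, single-use (n, c, d, a), ordered derivation ok
linear: ✓, each of n, c, d, a used exactly once
affine: ✓, no duplicate uses among n, c, d, a
relevant: ✓, at least one use each (n, c, d, a)
unrestricted: ✓, typability at Str is all that's needed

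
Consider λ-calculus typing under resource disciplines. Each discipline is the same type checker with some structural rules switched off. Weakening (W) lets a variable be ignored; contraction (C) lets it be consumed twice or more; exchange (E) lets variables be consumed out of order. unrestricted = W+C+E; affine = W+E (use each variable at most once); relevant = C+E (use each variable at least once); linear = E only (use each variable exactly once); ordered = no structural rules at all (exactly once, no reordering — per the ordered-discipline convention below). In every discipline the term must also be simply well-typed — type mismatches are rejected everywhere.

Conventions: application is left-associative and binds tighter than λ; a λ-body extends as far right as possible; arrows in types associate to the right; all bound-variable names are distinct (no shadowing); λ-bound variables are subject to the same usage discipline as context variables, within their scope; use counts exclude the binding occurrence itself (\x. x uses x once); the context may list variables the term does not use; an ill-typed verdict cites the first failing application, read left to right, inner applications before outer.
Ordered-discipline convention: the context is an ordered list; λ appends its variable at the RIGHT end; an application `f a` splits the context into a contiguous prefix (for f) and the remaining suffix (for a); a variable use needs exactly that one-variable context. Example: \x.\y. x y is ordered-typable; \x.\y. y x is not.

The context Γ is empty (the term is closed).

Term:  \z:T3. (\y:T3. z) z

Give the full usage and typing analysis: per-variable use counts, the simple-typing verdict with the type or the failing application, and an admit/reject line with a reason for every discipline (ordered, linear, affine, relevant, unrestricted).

counts: z [bound]=2, y [bound]=0
left-to-right use order: z, z
typing: well-typed — term : T3 → T3
ordered: ✗ — needs contraction — z ×2; needs weakening: y unused
linear: ✗ — needs contraction — z ×2; needs weakening: y unused
affine: ✗ — needs contraction — z ×2
relevant: ✗ — needs weakening: y unused
unrestricted: ✓ — well-typed at T3 → T3; no restrictions here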